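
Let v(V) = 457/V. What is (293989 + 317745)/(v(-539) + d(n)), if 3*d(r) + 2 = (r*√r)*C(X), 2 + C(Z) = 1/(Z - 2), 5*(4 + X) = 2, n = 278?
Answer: 4844973654444/59249601429569 - 645814808990274*√278/59249601429569 ≈ -181.66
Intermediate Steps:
X = -18/5 (X = -4 + (⅕)*2 = -4 + ⅖ = -18/5 ≈ -3.6000)
C(Z) = -2 + 1/(-2 + Z) (C(Z) = -2 + 1/(Z - 2) = -2 + 1/(-2 + Z))
d(r) = -⅔ - 61*r^(3/2)/84 (d(r) = -⅔ + ((r*√r)*((5 - 2*(-18/5))/(-2 - 18/5)))/3 = -⅔ + (r^(3/2)*((5 + 36/5)/(-28/5)))/3 = -⅔ + (r^(3/2)*(-5/28*61/5))/3 = -⅔ + (r^(3/2)*(-61/28))/3 = -⅔ + (-61*r^(3/2)/28)/3 = -⅔ - 61*r^(3/2)/84)
(293989 + 317745)/(v(-539) + d(n)) = (293989 + 317745)/(457/(-539) + (-⅔ - 8479*√278/42)) = 611734/(457*(-1/539) + (-⅔ - 8479*√278/42)) = 611734/(-457/539 + (-⅔ - 8479*√278/42)) = 611734/(-2449/1617 - 8479*√278/42)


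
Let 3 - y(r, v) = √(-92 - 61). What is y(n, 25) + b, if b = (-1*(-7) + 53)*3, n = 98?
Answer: 183 - 3*I*√17 ≈ 183.0 - 12.369*I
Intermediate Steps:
y(r, v) = 3 - 3*I*√17 (y(r, v) = 3 - √(-92 - 61) = 3 - √(-153) = 3 - 3*I*√17)
b = 180 (b = (7 + 53)*3 = 60*3 = 180)
y(n, 25) + b = (3 - 3*I*√17) + 180 = 183 - 3*I*√17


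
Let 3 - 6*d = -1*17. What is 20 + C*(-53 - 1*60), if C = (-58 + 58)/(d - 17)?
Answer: 20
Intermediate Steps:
d = 10/3 (d = ½ - (-1)*17/6 = ½ - ⅙*(-17) = ½ + 17/6 = 10/3 ≈ 3.3333)
C = 0 (C = (-58 + 58)/(10/3 - 17) = 0/(-41/3) = 0*(-3/41) = 0)
20 + C*(-53 - 1*60) = 20 + 0*(-53 - 1*60) = 20 + 0*(-53 - 60) = 20 + 0*(-113) = 20 + 0 = 20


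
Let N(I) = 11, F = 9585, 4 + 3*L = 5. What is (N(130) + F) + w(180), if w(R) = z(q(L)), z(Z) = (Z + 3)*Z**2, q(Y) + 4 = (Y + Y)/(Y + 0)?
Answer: 9600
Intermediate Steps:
L = 1/3 (L = -4/3 + (1/3)*5 = -4/3 + 5/3 = 1/3 ≈ 0.33333)
q(Y) = -2 (q(Y) = -4 + (Y + Y)/(Y + 0) = -4 + (2*Y)/Y = -4 + 2 = -2)
z(Z) = Z**2*(3 + Z) (z(Z) = (3 + Z)*Z**2 = Z**2*(3 + Z))
w(R) = 4 (w(R) = (-2)**2*(3 - 2) = 4*1 = 4)
(N(130) + F) + w(180) = (11 + 9585) + 4 = 9596 + 4 = 9600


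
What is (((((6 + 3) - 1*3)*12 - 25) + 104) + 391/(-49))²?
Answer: 49112064/2401 ≈ 20455.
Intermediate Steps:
(((((6 + 3) - 1*3)*12 - 25) + 104) + 391/(-49))² = ((((9 - 3)*12 - 25) + 104) + 391*(-1/49))² = (((6*12 - 25) + 104) - 391/49)² = (((72 - 25) + 104) - 391/49)² = ((47 + 104) - 391/49)² = (151 - 391/49)² = (7008/49)² = 49112064/2401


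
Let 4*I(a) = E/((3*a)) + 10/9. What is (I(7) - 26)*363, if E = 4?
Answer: -391435/42 ≈ -9319.9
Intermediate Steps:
I(a) = 5/18 + 1/(3*a) (I(a) = (4/((3*a)) + 10/9)/4 = (4*(1/(3*a)) + 10*(1/9))/4 = (4/(3*a) + 10/9)/4 = (10/9 + 4/(3*a))/4 = 5/18 + 1/(3*a))
(I(7) - 26)*363 = ((1/18)*(6 + 5*7)/7 - 26)*363 = ((1/18)*(1/7)*(6 + 35) - 26)*363 = ((1/18)*(1/7)*41 - 26)*363 = (41/126 - 26)*363 = -3235/126*363 = -391435/42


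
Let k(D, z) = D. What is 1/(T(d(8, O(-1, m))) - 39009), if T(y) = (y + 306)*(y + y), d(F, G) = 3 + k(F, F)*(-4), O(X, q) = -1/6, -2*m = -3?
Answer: -1/55075 ≈ -1.8157e-5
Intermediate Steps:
m = 3/2 (m = -½*(-3) = 3/2 ≈ 1.5000)
O(X, q) = -⅙ (O(X, q) = -1*⅙ = -⅙)
d(F, G) = 3 - 4*F (d(F, G) = 3 + F*(-4) = 3 - 4*F)
T(y) = 2*y*(306 + y) (T(y) = (306 + y)*(2*y) = 2*y*(306 + y))
1/(T(d(8, O(-1, m))) - 39009) = 1/(2*(3 - 4*8)*(306 + (3 - 4*8)) - 39009) = 1/(2*(3 - 32)*(306 + (3 - 32)) - 39009) = 1/(2*(-29)*(306 - 29) - 39009) = 1/(2*(-29)*277 - 39009) = 1/(-16066 - 39009) = 1/(-55075) = -1/55075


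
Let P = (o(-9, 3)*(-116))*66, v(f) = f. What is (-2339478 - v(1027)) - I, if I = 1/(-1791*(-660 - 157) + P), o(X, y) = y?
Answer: -3370980200896/1440279 ≈ -2.3405e+6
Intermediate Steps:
P = -22968 (P = (3*(-116))*66 = -348*66 = -22968)
I = 1/1440279 (I = 1/(-1791*(-660 - 157) - 22968) = 1/(-1791*(-817) - 22968) = 1/(1463247 - 22968) = 1/1440279 ≈ 6.9431e-7)
(-2339478 - v(1027)) - I = (-2339478 - 1*1027) - 1*1/1440279 = (-2339478 - 1027) - 1/1440279 = -2340505 - 1/1440279 = -3370980200896/1440279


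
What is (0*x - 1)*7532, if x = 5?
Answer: -7532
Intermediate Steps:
(0*x - 1)*7532 = (0*5 - 1)*7532 = (0 - 1)*7532 = -1*7532 = -7532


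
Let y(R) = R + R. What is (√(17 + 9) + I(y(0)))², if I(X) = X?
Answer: 26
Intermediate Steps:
y(R) = 2*R
(√(17 + 9) + I(y(0)))² = (√(17 + 9) + 2*0)² = (√26 + 0)² = (√26)² = 26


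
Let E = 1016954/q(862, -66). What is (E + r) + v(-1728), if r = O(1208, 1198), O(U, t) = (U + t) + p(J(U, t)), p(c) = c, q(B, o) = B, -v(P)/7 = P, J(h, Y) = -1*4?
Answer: 6757115/431 ≈ 15678.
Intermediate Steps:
J(h, Y) = -4
v(P) = -7*P
O(U, t) = -4 + U + t (O(U, t) = (U + t) - 4 = -4 + U + t)
r = 2402 (r = -4 + 1208 + 1198 = 2402)
E = 508477/431 (E = 1016954/862 = 1016954*(1/862) = 508477/431 ≈ 1179.8)
(E + r) + v(-1728) = (508477/431 + 2402) - 7*(-1728) = 1543739/431 + 12096 = 6757115/431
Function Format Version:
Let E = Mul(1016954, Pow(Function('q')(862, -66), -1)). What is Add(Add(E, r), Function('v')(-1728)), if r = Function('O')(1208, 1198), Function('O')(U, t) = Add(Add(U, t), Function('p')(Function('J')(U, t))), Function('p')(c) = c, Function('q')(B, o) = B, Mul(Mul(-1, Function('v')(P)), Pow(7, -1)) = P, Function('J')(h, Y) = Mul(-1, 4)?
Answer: Rational(6757115, 431) ≈ 15678.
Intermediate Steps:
Function('J')(h, Y) = -4
Function('v')(P) = Mul(-7, P)
Function('O')(U, t) = Add(-4, U, t) (Function('O')(U, t) = Add(Add(U, t), -4) = Add(-4, U, t))
r = 2402 (r = Add(-4, 1208, 1198) = 2402)
E = Rational(508477, 431) (E = Mul(1016954, Pow(862, -1)) = Mul(1016954, Rational(1, 862)) = Rational(508477, 431) ≈ 1179.8)
Add(Add(E, r), Function('v')(-1728)) = Add(Add(Rational(508477, 431), 2402), Mul(-7, -1728)) = Add(Rational(1543739, 431), 12096) = Rational(6757115, 431)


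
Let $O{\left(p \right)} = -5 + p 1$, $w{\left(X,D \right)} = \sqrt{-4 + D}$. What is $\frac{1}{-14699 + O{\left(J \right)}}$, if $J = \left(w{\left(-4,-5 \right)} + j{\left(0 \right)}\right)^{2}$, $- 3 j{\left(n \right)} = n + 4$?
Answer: $- \frac{1191609}{17530029985} + \frac{648 i}{17530029985} \approx -6.7975 \cdot 10^{-5} + 3.6965 \cdot 10^{-8} i$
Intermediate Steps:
$j{\left(n \right)} = - \frac{4}{3} - \frac{n}{3}$ ($j{\left(n \right)} = - \frac{n + 4}{3} = - \frac{4 + n}{3} = - \frac{4}{3} - \frac{n}{3}$)
$J = \left(- \frac{4}{3} + 3 i\right)^{2}$ ($J = \left(\sqrt{-4 - 5} - \frac{4}{3}\right)^{2} = \left(\sqrt{-9} + \left(- \frac{4}{3} + 0\right)\right)^{2} = \left(3 i - \frac{4}{3}\right)^{2} = \left(- \frac{4}{3} + 3 i\right)^{2} \approx -7.2222 - 8.0 i$)
$O{\left(p \right)} = -5 + p$
$\frac{1}{-14699 + O{\left(J \right)}} = \frac{1}{-14699 - \left(5 - \frac{\left(4 - 9 i\right)^{2}}{9}\right)} = \frac{1}{-14704 + \frac{\left(4 - 9 i\right)^{2}}{9}}$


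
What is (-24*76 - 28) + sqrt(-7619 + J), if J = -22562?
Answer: -1852 + I*sqrt(30181) ≈ -1852.0 + 173.73*I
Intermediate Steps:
(-24*76 - 28) + sqrt(-7619 + J) = (-24*76 - 28) + sqrt(-7619 - 22562) = (-1824 - 28) + sqrt(-30181) = -1852 + I*sqrt(30181)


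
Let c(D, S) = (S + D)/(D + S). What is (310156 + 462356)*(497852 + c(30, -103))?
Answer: 384597416736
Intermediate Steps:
c(D, S) = 1 (c(D, S) = (D + S)/(D + S) = 1)
(310156 + 462356)*(497852 + c(30, -103)) = (310156 + 462356)*(497852 + 1) = 772512*497853 = 384597416736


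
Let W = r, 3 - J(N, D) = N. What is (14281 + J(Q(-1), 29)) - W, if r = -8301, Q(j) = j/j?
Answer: 22584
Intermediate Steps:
Q(j) = 1
J(N, D) = 3 - N
W = -8301
(14281 + J(Q(-1), 29)) - W = (14281 + (3 - 1*1)) - 1*(-8301) = (14281 + (3 - 1)) + 8301 = (14281 + 2) + 8301 = 14283 + 8301 = 22584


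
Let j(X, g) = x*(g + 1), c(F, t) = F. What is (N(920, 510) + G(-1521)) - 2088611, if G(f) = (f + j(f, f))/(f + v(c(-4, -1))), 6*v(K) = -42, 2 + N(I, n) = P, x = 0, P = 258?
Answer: -3191004919/1528 ≈ -2.0884e+6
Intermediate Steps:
N(I, n) = 256 (N(I, n) = -2 + 258 = 256)
j(X, g) = 0 (j(X, g) = 0*(g + 1) = 0*(1 + g) = 0)
v(K) = -7 (v(K) = (⅙)*(-42) = -7)
G(f) = f/(-7 + f) (G(f) = (f + 0)/(f - 7) = f/(-7 + f))
(N(920, 510) + G(-1521)) - 2088611 = (256 - 1521/(-7 - 1521)) - 2088611 = (256 - 1521/(-1528)) - 2088611 = (256 - 1521*(-1/1528)) - 2088611 = (256 + 1521/1528) - 2088611 = 392689/1528 - 2088611 = -3191004919/1528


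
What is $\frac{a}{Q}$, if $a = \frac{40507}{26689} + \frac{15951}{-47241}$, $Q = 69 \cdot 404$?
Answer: $\frac{123989579}{2928873358827} \approx 4.2334 \cdot 10^{-5}$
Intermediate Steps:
$Q = 27876$
$a = \frac{495958316}{420271683}$ ($a = 40507 \cdot \frac{1}{26689} + 15951 \left(- \frac{1}{47241}\right) = \frac{40507}{26689} - \frac{5317}{15747} = \frac{495958316}{420271683} \approx 1.1801$)
$\frac{a}{Q} = \frac{495958316}{420271683 \cdot 27876} = \frac{495958316}{420271683} \cdot \frac{1}{27876} = \frac{123989579}{2928873358827}$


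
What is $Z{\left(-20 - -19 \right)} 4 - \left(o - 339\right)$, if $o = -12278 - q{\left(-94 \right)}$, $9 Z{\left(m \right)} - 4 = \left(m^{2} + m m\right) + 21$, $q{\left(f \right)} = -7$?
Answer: $12622$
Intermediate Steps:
$Z{\left(m \right)} = \frac{25}{9} + \frac{2 m^{2}}{9}$ ($Z{\left(m \right)} = \frac{4}{9} + \frac{\left(m^{2} + m m\right) + 21}{9} = \frac{4}{9} + \frac{\left(m^{2} + m^{2}\right) + 21}{9} = \frac{4}{9} + \frac{2 m^{2} + 21}{9} = \frac{4}{9} + \frac{21 + 2 m^{2}}{9} = \frac{4}{9} + \left(\frac{7}{3} + \frac{2 m^{2}}{9}\right) = \frac{25}{9} + \frac{2 m^{2}}{9}$)
$o = -12271$ ($o = -12278 - -7 = -12278 + 7 = -12271$)
$Z{\left(-20 - -19 \right)} 4 - \left(o - 339\right) = \left(\frac{25}{9} + \frac{2 \left(-20 - -19\right)^{2}}{9}\right) 4 - \left(-12271 - 339\right) = \left(\frac{25}{9} + \frac{2 \left(-20 + 19\right)^{2}}{9}\right) 4 - -12610 = \left(\frac{25}{9} + \frac{2 \left(-1\right)^{2}}{9}\right) 4 + 12610 = \left(\frac{25}{9} + \frac{2}{9} \cdot 1\right) 4 + 12610 = \left(\frac{25}{9} + \frac{2}{9}\right) 4 + 12610 = 3 \cdot 4 + 12610 = 12 + 12610 = 12622$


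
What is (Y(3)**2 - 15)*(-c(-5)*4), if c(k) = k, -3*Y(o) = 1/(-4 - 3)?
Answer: -132280/441 ≈ -299.95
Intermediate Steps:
Y(o) = 1/21 (Y(o) = -1/(3*(-4 - 3)) = -1/3/(-7) = -1/3*(-1/7) = 1/21)
(Y(3)**2 - 15)*(-c(-5)*4) = ((1/21)**2 - 15)*(-(-5)*4) = (1/441 - 15)*(-1*(-20)) = -6614/441*20 = -132280/441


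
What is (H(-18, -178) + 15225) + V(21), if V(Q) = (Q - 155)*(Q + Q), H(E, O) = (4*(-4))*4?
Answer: 9533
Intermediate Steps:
H(E, O) = -64 (H(E, O) = -16*4 = -64)
V(Q) = 2*Q*(-155 + Q) (V(Q) = (-155 + Q)*(2*Q) = 2*Q*(-155 + Q))
(H(-18, -178) + 15225) + V(21) = (-64 + 15225) + 2*21*(-155 + 21) = 15161 + 2*21*(-134) = 15161 - 5628 = 9533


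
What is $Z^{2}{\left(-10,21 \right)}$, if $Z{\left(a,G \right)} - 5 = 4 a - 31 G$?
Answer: $470596$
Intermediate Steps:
$Z{\left(a,G \right)} = 5 - 31 G + 4 a$ ($Z{\left(a,G \right)} = 5 - \left(- 4 a + 31 G\right) = 5 - 31 G + 4 a$)
$Z^{2}{\left(-10,21 \right)} = \left(5 - 651 + 4 \left(-10\right)\right)^{2} = \left(5 - 651 - 40\right)^{2} = \left(-686\right)^{2} = 470596$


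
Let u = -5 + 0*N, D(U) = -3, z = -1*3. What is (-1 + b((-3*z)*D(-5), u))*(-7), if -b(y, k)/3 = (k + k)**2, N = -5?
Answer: 2107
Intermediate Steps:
z = -3
u = -5 (u = -5 + 0*(-5) = -5 + 0 = -5)
b(y, k) = -12*k**2 (b(y, k) = -3*(k + k)**2 = -3*4*k**2 = -12*k**2)
(-1 + b((-3*z)*D(-5), u))*(-7) = (-1 - 12*(-5)**2)*(-7) = (-1 - 12*25)*(-7) = (-1 - 300)*(-7) = -301*(-7) = 2107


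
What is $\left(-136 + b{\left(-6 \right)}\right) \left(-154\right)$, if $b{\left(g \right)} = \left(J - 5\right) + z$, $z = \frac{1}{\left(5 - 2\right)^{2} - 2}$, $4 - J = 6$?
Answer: $22000$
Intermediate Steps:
$J = -2$ ($J = 4 - 6 = -2$)
$z = \frac{1}{7}$ ($z = \frac{1}{3^{2} - 2} = \frac{1}{9 - 2} = \frac{1}{7} \approx 0.14286$)
$b{\left(g \right)} = - \frac{48}{7}$ ($b{\left(g \right)} = \left(-2 - 5\right) + \frac{1}{7} = -7 + \frac{1}{7} = - \frac{48}{7}$)
$\left(-136 + b{\left(-6 \right)}\right) \left(-154\right) = \left(-136 - \frac{48}{7}\right) \left(-154\right) = \left(- \frac{1000}{7}\right) \left(-154\right) = 22000$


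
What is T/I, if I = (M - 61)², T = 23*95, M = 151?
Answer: 437/1620 ≈ 0.26975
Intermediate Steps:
T = 2185
I = 8100 (I = (151 - 61)² = 90² = 8100)
T/I = 2185/8100 = 2185*(1/8100) = 437/1620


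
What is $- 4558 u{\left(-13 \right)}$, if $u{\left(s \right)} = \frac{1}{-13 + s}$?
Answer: $\frac{2279}{13} \approx 175.31$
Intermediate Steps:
$- 4558 u{\left(-13 \right)} = - \frac{4558}{-13 - 13} = - \frac{4558}{-26} = \left(-4558\right) \left(- \frac{1}{26}\right) = \frac{2279}{13}$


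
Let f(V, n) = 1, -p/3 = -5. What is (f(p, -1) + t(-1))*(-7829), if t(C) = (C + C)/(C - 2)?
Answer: -39145/3 ≈ -13048.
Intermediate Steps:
p = 15 (p = -3*(-5) = 15)
t(C) = 2*C/(-2 + C) (t(C) = (2*C)/(-2 + C) = 2*C/(-2 + C))
(f(p, -1) + t(-1))*(-7829) = (1 + 2*(-1)/(-2 - 1))*(-7829) = (1 + 2*(-1)/(-3))*(-7829) = (1 + 2*(-1)*(-⅓))*(-7829) = (1 + ⅔)*(-7829) = (5/3)*(-7829) = -39145/3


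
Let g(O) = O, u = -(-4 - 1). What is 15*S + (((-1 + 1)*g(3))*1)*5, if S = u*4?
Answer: 300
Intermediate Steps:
u = 5 (u = -1*(-5) = 5)
S = 20 (S = 5*4 = 20)
15*S + (((-1 + 1)*g(3))*1)*5 = 15*20 + (((-1 + 1)*3)*1)*5 = 300 + ((0*3)*1)*5 = 300 + (0*1)*5 = 300 + 0*5 = 300 + 0 = 300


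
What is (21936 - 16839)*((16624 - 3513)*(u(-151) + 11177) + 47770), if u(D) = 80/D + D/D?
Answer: 112826849726256/151 ≈ 7.4720e+11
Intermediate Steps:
u(D) = 1 + 80/D (u(D) = 80/D + 1 = 1 + 80/D)
(21936 - 16839)*((16624 - 3513)*(u(-151) + 11177) + 47770) = (21936 - 16839)*((16624 - 3513)*((80 - 151)/(-151) + 11177) + 47770) = 5097*(13111*(-1/151*(-71) + 11177) + 47770) = 5097*(13111*(71/151 + 11177) + 47770) = 5097*(13111*(1687798/151) + 47770) = 5097*(22128719578/151 + 47770) = 5097*(22135932848/151) = 112826849726256/151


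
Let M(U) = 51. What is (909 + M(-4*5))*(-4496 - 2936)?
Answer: -7134720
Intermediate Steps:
(909 + M(-4*5))*(-4496 - 2936) = (909 + 51)*(-4496 - 2936) = 960*(-7432) = -7134720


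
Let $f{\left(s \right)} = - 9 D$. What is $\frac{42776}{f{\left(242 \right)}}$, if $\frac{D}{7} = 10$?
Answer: $- \frac{21388}{315} \approx -67.898$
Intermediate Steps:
$D = 70$ ($D = 7 \cdot 10 = 70$)
$f{\left(s \right)} = -630$ ($f{\left(s \right)} = \left(-9\right) 70 = -630$)
$\frac{42776}{f{\left(242 \right)}} = \frac{42776}{-630} = 42776 \left(- \frac{1}{630}\right) = - \frac{21388}{315}$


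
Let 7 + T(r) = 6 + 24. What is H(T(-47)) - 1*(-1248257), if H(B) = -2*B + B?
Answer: 1248234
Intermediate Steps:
T(r) = 23 (T(r) = -7 + (6 + 24) = -7 + 30 = 23)
H(B) = -B
H(T(-47)) - 1*(-1248257) = -1*23 - 1*(-1248257) = -23 + 1248257 = 1248234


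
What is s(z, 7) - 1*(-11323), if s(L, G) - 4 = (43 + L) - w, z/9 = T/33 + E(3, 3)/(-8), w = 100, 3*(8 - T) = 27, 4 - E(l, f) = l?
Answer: 991637/88 ≈ 11269.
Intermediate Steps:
E(l, f) = 4 - l
T = -1 (T = 8 - ⅓*27 = 8 - 9 = -1)
z = -123/88 (z = 9*(-1/33 + (4 - 1*3)/(-8)) = 9*(-1*1/33 + (4 - 3)*(-⅛)) = 9*(-1/33 + 1*(-⅛)) = 9*(-1/33 - ⅛) = 9*(-41/264) = -123/88 ≈ -1.3977)
s(L, G) = -53 + L (s(L, G) = 4 + ((43 + L) - 1*100) = 4 + ((43 + L) - 100) = 4 + (-57 + L) = -53 + L)
s(z, 7) - 1*(-11323) = (-53 - 123/88) - 1*(-11323) = -4787/88 + 11323 = 991637/88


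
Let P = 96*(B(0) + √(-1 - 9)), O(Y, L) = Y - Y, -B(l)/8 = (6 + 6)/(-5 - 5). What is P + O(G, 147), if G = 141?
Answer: 4608/5 + 96*I*√10 ≈ 921.6 + 303.58*I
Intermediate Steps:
B(l) = 48/5 (B(l) = -8*(6 + 6)/(-5 - 5) = -96/(-10) = -96*(-1)/10 = -8*(-6/5) = 48/5)
O(Y, L) = 0
P = 4608/5 + 96*I*√10 (P = 96*(48/5 + √(-1 - 9)) = 96*(48/5 + √(-10)) = 96*(48/5 + I*√10) = 4608/5 + 96*I*√10 ≈ 921.6 + 303.58*I)
P + O(G, 147) = (4608/5 + 96*I*√10) + 0 = 4608/5 + 96*I*√10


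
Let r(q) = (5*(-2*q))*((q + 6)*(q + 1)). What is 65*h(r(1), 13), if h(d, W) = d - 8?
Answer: -9620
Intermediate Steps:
r(q) = -10*q*(1 + q)*(6 + q) (r(q) = (-10*q)*((6 + q)*(1 + q)) = (-10*q)*((1 + q)*(6 + q)) = -10*q*(1 + q)*(6 + q))
h(d, W) = -8 + d
65*h(r(1), 13) = 65*(-8 - 10*1*(6 + 1² + 7*1)) = 65*(-8 - 10*1*(6 + 1 + 7)) = 65*(-8 - 10*1*14) = 65*(-8 - 140) = 65*(-148) = -9620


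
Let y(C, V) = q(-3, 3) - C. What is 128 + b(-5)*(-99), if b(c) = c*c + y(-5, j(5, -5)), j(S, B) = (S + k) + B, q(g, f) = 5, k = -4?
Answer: -3337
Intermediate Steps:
j(S, B) = -4 + B + S (j(S, B) = (S - 4) + B = (-4 + S) + B = -4 + B + S)
y(C, V) = 5 - C
b(c) = 10 + c**2 (b(c) = c*c + (5 - 1*(-5)) = c**2 + (5 + 5) = c**2 + 10 = 10 + c**2)
128 + b(-5)*(-99) = 128 + (10 + (-5)**2)*(-99) = 128 + (10 + 25)*(-99) = 128 + 35*(-99) = 128 - 3465 = -3337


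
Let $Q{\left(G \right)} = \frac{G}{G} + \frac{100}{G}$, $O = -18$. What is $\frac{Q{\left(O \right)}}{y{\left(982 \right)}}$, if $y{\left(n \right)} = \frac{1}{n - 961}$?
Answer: $- \frac{287}{3} \approx -95.667$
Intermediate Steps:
$Q{\left(G \right)} = 1 + \frac{100}{G}$
$y{\left(n \right)} = \frac{1}{-961 + n}$
$\frac{Q{\left(O \right)}}{y{\left(982 \right)}} = \frac{\frac{1}{-18} \left(100 - 18\right)}{\frac{1}{-961 + 982}} = \frac{\left(- \frac{1}{18}\right) 82}{\frac{1}{21}} = - \frac{41 \frac{1}{\frac{1}{21}}}{9} = \left(- \frac{41}{9}\right) 21 = - \frac{287}{3}$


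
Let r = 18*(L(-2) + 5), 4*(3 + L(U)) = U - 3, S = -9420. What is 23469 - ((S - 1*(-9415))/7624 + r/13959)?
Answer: 92505596925/3941608 ≈ 23469.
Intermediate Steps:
L(U) = -15/4 + U/4 (L(U) = -3 + (U - 3)/4 = -3 + (-3 + U)/4 = -3 + (-3/4 + U/4) = -15/4 + U/4)
r = 27/2 (r = 18*((-15/4 + (1/4)*(-2)) + 5) = 18*((-15/4 - 1/2) + 5) = 18*(-17/4 + 5) = 18*(3/4) = 27/2 ≈ 13.500)
23469 - ((S - 1*(-9415))/7624 + r/13959) = 23469 - ((-9420 - 1*(-9415))/7624 + (27/2)/13959) = 23469 - ((-9420 + 9415)*(1/7624) + (27/2)*(1/13959)) = 23469 - (-5*1/7624 + 1/1034) = 23469 - (-5/7624 + 1/1034) = 23469 - 1*1227/3941608 = 23469 - 1227/3941608 = 92505596925/3941608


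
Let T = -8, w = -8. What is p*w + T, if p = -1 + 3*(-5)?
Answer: 120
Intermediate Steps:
p = -16 (p = -1 - 15 = -16)
p*w + T = -16*(-8) - 8 = 128 - 8 = 120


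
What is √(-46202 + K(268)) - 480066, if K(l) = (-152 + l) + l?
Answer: -480066 + I*√45818 ≈ -4.8007e+5 + 214.05*I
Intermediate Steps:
K(l) = -152 + 2*l
√(-46202 + K(268)) - 480066 = √(-46202 + (-152 + 2*268)) - 480066 = √(-46202 + (-152 + 536)) - 480066 = √(-46202 + 384) - 480066 = √(-45818) - 480066 = I*√45818 - 480066 = -480066 + I*√45818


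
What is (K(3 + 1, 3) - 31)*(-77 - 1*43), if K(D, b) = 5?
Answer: 3120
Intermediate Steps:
(K(3 + 1, 3) - 31)*(-77 - 1*43) = (5 - 31)*(-77 - 1*43) = -26*(-77 - 43) = -26*(-120) = 3120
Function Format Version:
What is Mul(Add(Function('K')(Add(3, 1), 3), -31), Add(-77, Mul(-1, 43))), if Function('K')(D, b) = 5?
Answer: 3120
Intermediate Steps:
Mul(Add(Function('K')(Add(3, 1), 3), -31), Add(-77, Mul(-1, 43))) = Mul(Add(5, -31), Add(-77, Mul(-1, 43))) = Mul(-26, Add(-77, -43)) = Mul(-26, -120) = 3120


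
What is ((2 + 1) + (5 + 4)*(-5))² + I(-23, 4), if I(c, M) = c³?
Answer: -10403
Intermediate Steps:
((2 + 1) + (5 + 4)*(-5))² + I(-23, 4) = ((2 + 1) + (5 + 4)*(-5))² + (-23)³ = (3 + 9*(-5))² - 12167 = (3 - 45)² - 12167 = (-42)² - 12167 = 1764 - 12167 = -10403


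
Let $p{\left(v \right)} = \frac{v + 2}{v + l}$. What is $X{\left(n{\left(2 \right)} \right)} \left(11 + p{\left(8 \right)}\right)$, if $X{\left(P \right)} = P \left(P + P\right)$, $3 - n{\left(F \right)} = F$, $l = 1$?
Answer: $\frac{218}{9} \approx 24.222$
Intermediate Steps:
$n{\left(F \right)} = 3 - F$
$p{\left(v \right)} = \frac{2 + v}{1 + v}$ ($p{\left(v \right)} = \frac{v + 2}{v + 1} = \frac{2 + v}{1 + v}$)
$X{\left(P \right)} = 2 P^{2}$ ($X{\left(P \right)} = P 2 P = 2 P^{2}$)
$X{\left(n{\left(2 \right)} \right)} \left(11 + p{\left(8 \right)}\right) = 2 \left(3 - 2\right)^{2} \left(11 + \frac{2 + 8}{1 + 8}\right) = 2 \left(3 - 2\right)^{2} \left(11 + \frac{1}{9} \cdot 10\right) = 2 \cdot 1^{2} \left(11 + \frac{1}{9} \cdot 10\right) = 2 \cdot 1 \left(11 + \frac{10}{9}\right) = 2 \cdot \frac{109}{9} = \frac{218}{9}$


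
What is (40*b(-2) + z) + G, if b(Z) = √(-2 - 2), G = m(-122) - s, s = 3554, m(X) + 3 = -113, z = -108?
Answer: -3778 + 80*I ≈ -3778.0 + 80.0*I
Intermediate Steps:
m(X) = -116 (m(X) = -3 - 113 = -116)
G = -3670 (G = -116 - 1*3554 = -116 - 3554 = -3670)
b(Z) = 2*I (b(Z) = √(-4) = 2*I)
(40*b(-2) + z) + G = (40*(2*I) - 108) - 3670 = (80*I - 108) - 3670 = (-108 + 80*I) - 3670 = -3778 + 80*I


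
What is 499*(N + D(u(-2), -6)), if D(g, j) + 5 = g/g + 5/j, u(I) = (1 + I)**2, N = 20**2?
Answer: 1183129/6 ≈ 1.9719e+5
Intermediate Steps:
N = 400
D(g, j) = -4 + 5/j (D(g, j) = -5 + (g/g + 5/j) = -5 + (1 + 5/j) = -4 + 5/j)
499*(N + D(u(-2), -6)) = 499*(400 + (-4 + 5/(-6))) = 499*(400 + (-4 + 5*(-1/6))) = 499*(400 + (-4 - 5/6)) = 499*(400 - 29/6) = 499*(2371/6) = 1183129/6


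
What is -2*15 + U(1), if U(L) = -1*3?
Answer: -33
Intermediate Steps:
U(L) = -3
-2*15 + U(1) = -2*15 - 3 = -30 - 3 = -33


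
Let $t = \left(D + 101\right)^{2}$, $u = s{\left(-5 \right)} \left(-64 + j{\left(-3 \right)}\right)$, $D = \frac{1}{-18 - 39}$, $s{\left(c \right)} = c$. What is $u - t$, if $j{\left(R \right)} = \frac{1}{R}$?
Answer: $- \frac{32086441}{3249} \approx -9875.8$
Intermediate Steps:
$D = - \frac{1}{57}$ ($D = \frac{1}{-57} = - \frac{1}{57} \approx -0.017544$)
$u = \frac{965}{3}$ ($u = - 5 \left(-64 + \frac{1}{-3}\right) = - 5 \left(-64 - \frac{1}{3}\right) = \left(-5\right) \left(- \frac{193}{3}\right) = \frac{965}{3} \approx 321.67$)
$t = \frac{33131536}{3249}$ ($t = \left(- \frac{1}{57} + 101\right)^{2} = \left(\frac{5756}{57}\right)^{2} = \frac{33131536}{3249} \approx 10197.0$)
$u - t = \frac{965}{3} - \frac{33131536}{3249} = - \frac{32086441}{3249}$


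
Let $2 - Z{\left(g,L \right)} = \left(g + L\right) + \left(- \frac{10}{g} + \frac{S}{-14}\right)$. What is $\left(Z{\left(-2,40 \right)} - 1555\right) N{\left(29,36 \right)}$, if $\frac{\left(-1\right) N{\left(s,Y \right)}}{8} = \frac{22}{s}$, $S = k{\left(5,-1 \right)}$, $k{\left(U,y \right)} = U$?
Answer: $\frac{1965832}{203} \approx 9683.9$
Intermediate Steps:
$S = 5$
$Z{\left(g,L \right)} = \frac{33}{14} - L - g + \frac{10}{g}$ ($Z{\left(g,L \right)} = 2 - \left(\left(g + L\right) + \left(- \frac{10}{g} + \frac{5}{-14}\right)\right) = 2 - \left(\left(L + g\right) + \left(- \frac{10}{g} + 5 \left(- \frac{1}{14}\right)\right)\right) = 2 - \left(\left(L + g\right) - \left(\frac{5}{14} + \frac{10}{g}\right)\right) = 2 - \left(- \frac{5}{14} + L + g - \frac{10}{g}\right) = \frac{33}{14} - L - g + \frac{10}{g}$)
$N{\left(s,Y \right)} = - \frac{176}{s}$ ($N{\left(s,Y \right)} = - 8 \frac{22}{s} = - \frac{176}{s}$)
$\left(Z{\left(-2,40 \right)} - 1555\right) N{\left(29,36 \right)} = \left(\left(\frac{33}{14} - 40 - -2 + \frac{10}{-2}\right) - 1555\right) \left(- \frac{176}{29}\right) = \left(\left(\frac{33}{14} - 40 + 2 + 10 \left(- \frac{1}{2}\right)\right) - 1555\right) \left(\left(-176\right) \frac{1}{29}\right) = \left(\left(\frac{33}{14} - 40 + 2 - 5\right) - 1555\right) \left(- \frac{176}{29}\right) = \left(- \frac{569}{14} - 1555\right) \left(- \frac{176}{29}\right) = \left(- \frac{22339}{14}\right) \left(- \frac{176}{29}\right) = \frac{1965832}{203}$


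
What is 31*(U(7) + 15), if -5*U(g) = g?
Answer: 2108/5 ≈ 421.60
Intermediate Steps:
U(g) = -g/5
31*(U(7) + 15) = 31*(-⅕*7 + 15) = 31*(-7/5 + 15) = 31*(68/5) = 2108/5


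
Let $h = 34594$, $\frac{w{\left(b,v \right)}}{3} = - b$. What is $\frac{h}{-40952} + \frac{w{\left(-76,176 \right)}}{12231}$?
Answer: $- \frac{68963693}{83480652} \approx -0.8261$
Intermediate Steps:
$w{\left(b,v \right)} = - 3 b$ ($w{\left(b,v \right)} = 3 \left(- b\right) = - 3 b$)
$\frac{h}{-40952} + \frac{w{\left(-76,176 \right)}}{12231} = \frac{34594}{-40952} + \frac{\left(-3\right) \left(-76\right)}{12231} = 34594 \left(- \frac{1}{40952}\right) + 228 \cdot \frac{1}{12231} = - \frac{17297}{20476} + \frac{76}{4077} = - \frac{68963693}{83480652}$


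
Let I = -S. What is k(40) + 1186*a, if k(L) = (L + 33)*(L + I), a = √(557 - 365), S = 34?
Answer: 438 + 9488*√3 ≈ 16872.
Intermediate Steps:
I = -34 (I = -1*34 = -34)
a = 8*√3 (a = √192 = 8*√3 ≈ 13.856)
k(L) = (-34 + L)*(33 + L) (k(L) = (L + 33)*(L - 34) = (33 + L)*(-34 + L) = (-34 + L)*(33 + L))
k(40) + 1186*a = (-1122 + 40² - 1*40) + 1186*(8*√3) = (-1122 + 1600 - 40) + 9488*√3 = 438 + 9488*√3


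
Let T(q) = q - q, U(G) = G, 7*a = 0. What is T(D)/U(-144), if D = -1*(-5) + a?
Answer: 0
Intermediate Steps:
a = 0 (a = (⅐)*0 = 0)
D = 5 (D = -1*(-5) + 0 = 5 + 0 = 5)
T(q) = 0
T(D)/U(-144) = 0/(-144) = 0*(-1/144) = 0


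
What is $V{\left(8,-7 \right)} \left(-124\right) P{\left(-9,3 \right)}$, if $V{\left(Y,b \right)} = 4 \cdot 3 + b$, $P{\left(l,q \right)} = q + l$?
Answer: $3720$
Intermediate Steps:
$P{\left(l,q \right)} = l + q$
$V{\left(Y,b \right)} = 12 + b$
$V{\left(8,-7 \right)} \left(-124\right) P{\left(-9,3 \right)} = \left(12 - 7\right) \left(-124\right) \left(-9 + 3\right) = 5 \left(-124\right) \left(-6\right) = \left(-620\right) \left(-6\right) = 3720$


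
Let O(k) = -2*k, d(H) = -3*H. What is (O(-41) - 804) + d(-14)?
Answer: -680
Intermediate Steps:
(O(-41) - 804) + d(-14) = (-2*(-41) - 804) - 3*(-14) = (82 - 804) + 42 = -722 + 42 = -680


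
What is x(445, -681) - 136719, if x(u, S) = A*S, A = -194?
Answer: -4605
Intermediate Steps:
x(u, S) = -194*S
x(445, -681) - 136719 = -194*(-681) - 136719 = 132114 - 136719 = -4605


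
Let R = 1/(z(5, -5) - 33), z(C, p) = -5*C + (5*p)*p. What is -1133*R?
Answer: -1133/67 ≈ -16.910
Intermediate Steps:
z(C, p) = -5*C + 5*p**2
R = 1/67 (R = 1/((-5*5 + 5*(-5)**2) - 33) = 1/((-25 + 5*25) - 33) = 1/((-25 + 125) - 33) = 1/(100 - 33) = 1/67 ≈ 0.014925)
-1133*R = -1133*1/67 = -1133/67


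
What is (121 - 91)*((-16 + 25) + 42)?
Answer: 1530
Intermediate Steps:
(121 - 91)*((-16 + 25) + 42) = 30*(9 + 42) = 30*51 = 1530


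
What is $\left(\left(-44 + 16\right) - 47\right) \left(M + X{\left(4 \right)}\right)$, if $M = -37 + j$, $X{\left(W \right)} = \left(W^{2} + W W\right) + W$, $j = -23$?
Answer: $1800$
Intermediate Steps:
$X{\left(W \right)} = W + 2 W^{2}$ ($X{\left(W \right)} = \left(W^{2} + W^{2}\right) + W = 2 W^{2} + W = W + 2 W^{2}$)
$M = -60$ ($M = -37 - 23 = -60$)
$\left(\left(-44 + 16\right) - 47\right) \left(M + X{\left(4 \right)}\right) = \left(\left(-44 + 16\right) - 47\right) \left(-60 + 4 \left(1 + 2 \cdot 4\right)\right) = \left(-28 - 47\right) \left(-60 + 4 \left(1 + 8\right)\right) = - 75 \left(-60 + 4 \cdot 9\right) = - 75 \left(-60 + 36\right) = \left(-75\right) \left(-24\right) = 1800$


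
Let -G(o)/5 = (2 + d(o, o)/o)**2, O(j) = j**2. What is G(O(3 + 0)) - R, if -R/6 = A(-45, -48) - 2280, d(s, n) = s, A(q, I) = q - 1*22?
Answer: -14127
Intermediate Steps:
A(q, I) = -22 + q (A(q, I) = q - 22 = -22 + q)
R = 14082 (R = -6*((-22 - 45) - 2280) = -6*(-67 - 2280) = -6*(-2347) = 14082)
G(o) = -45 (G(o) = -5*(2 + o/o)**2 = -5*(2 + 1)**2 = -5*3**2 = -5*9 = -45)
G(O(3 + 0)) - R = -45 - 1*14082 = -45 - 14082 = -14127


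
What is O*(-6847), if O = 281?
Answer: -1924007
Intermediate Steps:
O*(-6847) = 281*(-6847) = -1924007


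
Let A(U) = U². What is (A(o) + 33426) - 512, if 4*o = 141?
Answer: 546505/16 ≈ 34157.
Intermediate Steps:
o = 141/4 (o = (¼)*141 = 141/4 ≈ 35.250)
(A(o) + 33426) - 512 = ((141/4)² + 33426) - 512 = (19881/16 + 33426) - 512 = 554697/16 - 512 = 546505/16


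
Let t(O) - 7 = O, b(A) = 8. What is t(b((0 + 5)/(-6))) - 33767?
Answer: -33752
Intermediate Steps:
t(O) = 7 + O
t(b((0 + 5)/(-6))) - 33767 = (7 + 8) - 33767 = 15 - 33767 = -33752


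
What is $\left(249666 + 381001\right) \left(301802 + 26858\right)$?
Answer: $207275016220$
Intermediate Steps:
$\left(249666 + 381001\right) \left(301802 + 26858\right) = 630667 \cdot 328660 = 207275016220$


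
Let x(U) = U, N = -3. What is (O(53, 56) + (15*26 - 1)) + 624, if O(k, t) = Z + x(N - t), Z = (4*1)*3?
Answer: 966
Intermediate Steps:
Z = 12 (Z = 4*3 = 12)
O(k, t) = 9 - t (O(k, t) = 12 + (-3 - t) = 9 - t)
(O(53, 56) + (15*26 - 1)) + 624 = ((9 - 1*56) + (15*26 - 1)) + 624 = ((9 - 56) + (390 - 1)) + 624 = (-47 + 389) + 624 = 342 + 624 = 966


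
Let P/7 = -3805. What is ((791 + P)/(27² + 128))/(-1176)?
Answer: 923/35994 ≈ 0.025643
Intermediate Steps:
P = -26635 (P = 7*(-3805) = -26635)
((791 + P)/(27² + 128))/(-1176) = ((791 - 26635)/(27² + 128))/(-1176) = -25844/(729 + 128)*(-1/1176) = -25844/857*(-1/1176) = 923/35994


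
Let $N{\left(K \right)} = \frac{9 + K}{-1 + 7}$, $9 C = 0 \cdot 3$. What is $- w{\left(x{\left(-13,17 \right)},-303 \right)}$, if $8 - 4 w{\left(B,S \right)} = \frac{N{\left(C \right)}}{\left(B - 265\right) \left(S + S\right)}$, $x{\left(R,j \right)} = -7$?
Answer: $- \frac{879103}{439552} \approx -2.0$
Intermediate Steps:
$C = 0$ ($C = \frac{0 \cdot 3}{9} = \frac{1}{9} \cdot 0 = 0$)
$N{\left(K \right)} = \frac{3}{2} + \frac{K}{6}$ ($N{\left(K \right)} = \frac{9 + K}{6} = \left(9 + K\right) \frac{1}{6} = \frac{3}{2} + \frac{K}{6}$)
$w{\left(B,S \right)} = 2 - \frac{3}{16 S \left(-265 + B\right)}$ ($w{\left(B,S \right)} = 2 - \frac{\left(\frac{3}{2} + \frac{1}{6} \cdot 0\right) \frac{1}{\left(B - 265\right) \left(S + S\right)}}{4} = 2 - \frac{\left(\frac{3}{2} + 0\right) \frac{1}{\left(-265 + B\right) 2 S}}{4} = 2 - \frac{\frac{3}{2} \frac{1}{2 S \left(-265 + B\right)}}{4} = 2 - \frac{\frac{3}{4} \frac{1}{S} \frac{1}{-265 + B}}{4} = 2 - \frac{3}{16 S \left(-265 + B\right)}$)
$- w{\left(x{\left(-13,17 \right)},-303 \right)} = - \frac{-3 - -2569440 + 32 \left(-7\right) \left(-303\right)}{16 \left(-303\right) \left(-265 - 7\right)} = - \frac{\left(-1\right) \left(-3 + 2569440 + 67872\right)}{16 \cdot 303 \left(-272\right)} = - \frac{\left(-1\right) \left(-1\right) 2637309}{16 \cdot 303 \cdot 272} = \left(-1\right) \frac{879103}{439552} = - \frac{879103}{439552}$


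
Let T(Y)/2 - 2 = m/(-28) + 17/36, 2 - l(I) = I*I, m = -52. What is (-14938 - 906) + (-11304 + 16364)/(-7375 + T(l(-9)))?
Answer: -14706388756/928159 ≈ -15845.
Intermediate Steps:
l(I) = 2 - I² (l(I) = 2 - I*I = 2 - I²)
T(Y) = 1091/126 (T(Y) = 4 + 2*(-52/(-28) + 17/36) = 4 + 2*(-52*(-1/28) + 17*(1/36)) = 4 + 2*(13/7 + 17/36) = 4 + 2*(587/252) = 4 + 587/126 = 1091/126)
(-14938 - 906) + (-11304 + 16364)/(-7375 + T(l(-9))) = (-14938 - 906) + (-11304 + 16364)/(-7375 + 1091/126) = -15844 + 5060/(-928159/126) = -15844 + 5060*(-126/928159) = -15844 - 637560/928159 = -14706388756/928159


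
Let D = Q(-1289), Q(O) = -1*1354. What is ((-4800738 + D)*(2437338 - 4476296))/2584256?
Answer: 1223907987517/323032 ≈ 3.7888e+6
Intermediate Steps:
Q(O) = -1354
D = -1354
((-4800738 + D)*(2437338 - 4476296))/2584256 = ((-4800738 - 1354)*(2437338 - 4476296))/2584256 = -4802092*(-2038958)*(1/2584256) = 9791263900136*(1/2584256) = 1223907987517/323032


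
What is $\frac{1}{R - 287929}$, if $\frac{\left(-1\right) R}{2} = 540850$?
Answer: $- \frac{1}{1369629} \approx -7.3013 \cdot 10^{-7}$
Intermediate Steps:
$R = -1081700$ ($R = \left(-2\right) 540850 = -1081700$)
$\frac{1}{R - 287929} = \frac{1}{-1081700 - 287929} = \frac{1}{-1369629} = - \frac{1}{1369629}$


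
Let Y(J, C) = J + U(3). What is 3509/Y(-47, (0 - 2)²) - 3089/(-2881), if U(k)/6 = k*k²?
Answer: 10464664/331315 ≈ 31.585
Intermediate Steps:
U(k) = 6*k³ (U(k) = 6*(k*k²) = 6*k³)
Y(J, C) = 162 + J (Y(J, C) = J + 6*3³ = J + 6*27 = J + 162 = 162 + J)
3509/Y(-47, (0 - 2)²) - 3089/(-2881) = 3509/(162 - 47) - 3089/(-2881) = 3509/115 - 3089*(-1/2881) = 3509*(1/115) + 3089/2881 = 3509/115 + 3089/2881 = 10464664/331315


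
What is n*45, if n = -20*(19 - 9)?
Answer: -9000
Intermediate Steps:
n = -200 (n = -20*10 = -200)
n*45 = -200*45 = -9000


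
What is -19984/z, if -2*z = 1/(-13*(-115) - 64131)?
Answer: -2503435648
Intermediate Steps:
z = 1/125272 (z = -1/(2*(-13*(-115) - 64131)) = -1/(2*(1495 - 64131)) = -½/(-62636) = -½*(-1/62636) = 1/125272 ≈ 7.9826e-6)
-19984/z = -19984/1/125272 = -19984*125272 = -2503435648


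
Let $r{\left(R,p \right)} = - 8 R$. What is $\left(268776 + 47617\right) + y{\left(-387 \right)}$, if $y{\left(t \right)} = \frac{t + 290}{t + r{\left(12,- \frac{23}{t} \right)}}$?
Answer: $\frac{152817916}{483} \approx 3.1639 \cdot 10^{5}$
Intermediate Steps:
$y{\left(t \right)} = \frac{290 + t}{-96 + t}$ ($y{\left(t \right)} = \frac{t + 290}{t - 96} = \frac{290 + t}{t - 96} = \frac{290 + t}{-96 + t}$)
$\left(268776 + 47617\right) + y{\left(-387 \right)} = \left(268776 + 47617\right) + \frac{290 - 387}{-96 - 387} = 316393 + \frac{1}{-483} \left(-97\right) = 316393 - - \frac{97}{483} = 316393 + \frac{97}{483} = \frac{152817916}{483}$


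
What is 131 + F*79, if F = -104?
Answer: -8085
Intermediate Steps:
131 + F*79 = 131 - 104*79 = 131 - 8216 = -8085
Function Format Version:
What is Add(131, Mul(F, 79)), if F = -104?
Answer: -8085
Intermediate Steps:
Add(131, Mul(F, 79)) = Add(131, Mul(-104, 79)) = Add(131, -8216) = -8085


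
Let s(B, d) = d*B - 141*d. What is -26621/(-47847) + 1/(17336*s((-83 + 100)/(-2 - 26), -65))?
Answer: 29735128908079/53444149237050 ≈ 0.55638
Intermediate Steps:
s(B, d) = -141*d + B*d (s(B, d) = B*d - 141*d = -141*d + B*d)
-26621/(-47847) + 1/(17336*s((-83 + 100)/(-2 - 26), -65)) = -26621/(-47847) + 1/(17336*((-65*(-141 + (-83 + 100)/(-2 - 26))))) = -26621*(-1/47847) + 1/(17336*((-65*(-141 + 17/(-28))))) = 26621/47847 + 1/(17336*((-65*(-141 + 17*(-1/28))))) = 26621/47847 + 1/(17336*((-65*(-141 - 17/28)))) = 26621/47847 + 1/(17336*((-65*(-3965/28)))) = 26621/47847 + 1/(17336*(257725/28)) = 26621/47847 + (1/17336)*(28/257725) = 26621/47847 + 7/1116980150 = 29735128908079/53444149237050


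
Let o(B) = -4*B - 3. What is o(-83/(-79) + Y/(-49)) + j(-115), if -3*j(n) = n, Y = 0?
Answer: 7378/237 ≈ 31.131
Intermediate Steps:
j(n) = -n/3
o(B) = -3 - 4*B
o(-83/(-79) + Y/(-49)) + j(-115) = (-3 - 4*(-83/(-79) + 0/(-49))) - 1/3*(-115) = (-3 - 4*(-83*(-1/79) + 0*(-1/49))) + 115/3 = (-3 - 4*(83/79 + 0)) + 115/3 = (-3 - 4*83/79) + 115/3 = (-3 - 332/79) + 115/3 = -569/79 + 115/3 = 7378/237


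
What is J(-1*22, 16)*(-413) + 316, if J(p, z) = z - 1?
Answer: -5879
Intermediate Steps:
J(p, z) = -1 + z
J(-1*22, 16)*(-413) + 316 = (-1 + 16)*(-413) + 316 = 15*(-413) + 316 = -6195 + 316 = -5879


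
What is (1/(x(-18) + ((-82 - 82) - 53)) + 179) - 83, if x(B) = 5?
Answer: 20351/212 ≈ 95.995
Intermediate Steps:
(1/(x(-18) + ((-82 - 82) - 53)) + 179) - 83 = (1/(5 + ((-82 - 82) - 53)) + 179) - 83 = (1/(5 + (-164 - 53)) + 179) - 83 = (1/(5 - 217) + 179) - 83 = (1/(-212) + 179) - 83 = (-1/212 + 179) - 83 = 37947/212 - 83 = 20351/212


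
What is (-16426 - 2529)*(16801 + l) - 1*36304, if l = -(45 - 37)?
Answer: -318347619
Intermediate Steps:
l = -8 (l = -1*8 = -8)
(-16426 - 2529)*(16801 + l) - 1*36304 = (-16426 - 2529)*(16801 - 8) - 1*36304 = -18955*16793 - 36304 = -318311315 - 36304 = -318347619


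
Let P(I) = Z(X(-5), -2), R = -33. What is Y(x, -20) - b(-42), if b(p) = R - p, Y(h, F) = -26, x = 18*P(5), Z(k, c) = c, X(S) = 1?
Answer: -35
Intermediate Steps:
P(I) = -2
x = -36 (x = 18*(-2) = -36)
b(p) = -33 - p
Y(x, -20) - b(-42) = -26 - (-33 - 1*(-42)) = -26 - (-33 + 42) = -26 - 1*9 = -26 - 9 = -35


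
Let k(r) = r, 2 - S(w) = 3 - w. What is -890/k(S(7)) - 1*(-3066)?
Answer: 8753/3 ≈ 2917.7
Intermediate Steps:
S(w) = -1 + w (S(w) = 2 - (3 - w) = 2 + (-3 + w) = -1 + w)
-890/k(S(7)) - 1*(-3066) = -890/(-1 + 7) - 1*(-3066) = -890/6 + 3066 = -890*⅙ + 3066 = -445/3 + 3066 = 8753/3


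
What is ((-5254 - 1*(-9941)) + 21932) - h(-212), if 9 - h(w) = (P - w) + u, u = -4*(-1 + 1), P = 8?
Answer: 26830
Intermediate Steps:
u = 0 (u = -4*0 = 0)
h(w) = 1 + w (h(w) = 9 - ((8 - w) + 0) = 9 - (8 - w) = 9 + (-8 + w) = 1 + w)
((-5254 - 1*(-9941)) + 21932) - h(-212) = ((-5254 - 1*(-9941)) + 21932) - (1 - 212) = ((-5254 + 9941) + 21932) - 1*(-211) = (4687 + 21932) + 211 = 26619 + 211 = 26830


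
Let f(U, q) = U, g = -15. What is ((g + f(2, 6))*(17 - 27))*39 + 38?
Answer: 5108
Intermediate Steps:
((g + f(2, 6))*(17 - 27))*39 + 38 = ((-15 + 2)*(17 - 27))*39 + 38 = -13*(-10)*39 + 38 = 130*39 + 38 = 5070 + 38 = 5108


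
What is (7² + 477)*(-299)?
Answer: -157274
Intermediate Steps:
(7² + 477)*(-299) = (49 + 477)*(-299) = 526*(-299) = -157274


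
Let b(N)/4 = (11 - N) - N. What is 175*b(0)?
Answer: 7700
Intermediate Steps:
b(N) = 44 - 8*N (b(N) = 4*((11 - N) - N) = 4*(11 - 2*N) = 44 - 8*N)
175*b(0) = 175*(44 - 8*0) = 175*(44 + 0) = 175*44 = 7700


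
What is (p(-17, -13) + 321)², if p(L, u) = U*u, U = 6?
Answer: 59049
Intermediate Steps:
p(L, u) = 6*u
(p(-17, -13) + 321)² = (6*(-13) + 321)² = (-78 + 321)² = 243² = 59049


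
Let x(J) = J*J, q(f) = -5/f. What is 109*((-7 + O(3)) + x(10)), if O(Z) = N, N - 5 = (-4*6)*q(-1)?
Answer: -2398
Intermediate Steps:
x(J) = J²
N = -115 (N = 5 + (-4*6)*(-5/(-1)) = 5 - (-120)*(-1) = 5 - 24*5 = 5 - 120 = -115)
O(Z) = -115
109*((-7 + O(3)) + x(10)) = 109*((-7 - 115) + 10²) = 109*(-122 + 100) = 109*(-22) = -2398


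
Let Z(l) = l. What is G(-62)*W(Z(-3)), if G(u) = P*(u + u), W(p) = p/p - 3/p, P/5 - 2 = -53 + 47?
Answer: 4960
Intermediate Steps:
P = -20 (P = 10 + 5*(-53 + 47) = 10 + 5*(-6) = 10 - 30 = -20)
W(p) = 1 - 3/p
G(u) = -40*u (G(u) = -20*(u + u) = -40*u)
G(-62)*W(Z(-3)) = (-40*(-62))*((-3 - 3)/(-3)) = 2480*(-⅓*(-6)) = 2480*2 = 4960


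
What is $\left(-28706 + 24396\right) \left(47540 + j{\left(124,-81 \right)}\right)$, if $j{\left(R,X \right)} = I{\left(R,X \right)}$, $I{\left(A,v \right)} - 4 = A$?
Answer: $-205449080$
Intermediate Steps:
$I{\left(A,v \right)} = 4 + A$
$j{\left(R,X \right)} = 4 + R$
$\left(-28706 + 24396\right) \left(47540 + j{\left(124,-81 \right)}\right) = \left(-28706 + 24396\right) \left(47540 + \left(4 + 124\right)\right) = - 4310 \left(47540 + 128\right) = \left(-4310\right) 47668 = -205449080$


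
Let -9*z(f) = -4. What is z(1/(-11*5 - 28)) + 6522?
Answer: 58702/9 ≈ 6522.4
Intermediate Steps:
z(f) = 4/9 (z(f) = -⅑*(-4) = 4/9)
z(1/(-11*5 - 28)) + 6522 = 4/9 + 6522 = 58702/9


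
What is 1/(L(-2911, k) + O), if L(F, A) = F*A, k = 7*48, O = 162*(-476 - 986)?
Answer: -1/1214940 ≈ -8.2309e-7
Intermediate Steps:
O = -236844 (O = 162*(-1462) = -236844)
k = 336
L(F, A) = A*F
1/(L(-2911, k) + O) = 1/(336*(-2911) - 236844) = 1/(-978096 - 236844) = 1/(-1214940) = -1/1214940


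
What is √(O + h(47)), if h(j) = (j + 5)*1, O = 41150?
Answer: 3*√4578 ≈ 202.98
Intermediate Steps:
h(j) = 5 + j (h(j) = (5 + j)*1 = 5 + j)
√(O + h(47)) = √(41150 + (5 + 47)) = √(41150 + 52) = √41202 = 3*√4578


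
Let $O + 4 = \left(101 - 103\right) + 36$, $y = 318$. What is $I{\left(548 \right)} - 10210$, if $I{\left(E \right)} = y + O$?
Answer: $-9862$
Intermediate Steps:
$O = 30$ ($O = -4 + \left(\left(101 - 103\right) + 36\right) = -4 + \left(-2 + 36\right) = -4 + 34 = 30$)
$I{\left(E \right)} = 348$ ($I{\left(E \right)} = 318 + 30 = 348$)
$I{\left(548 \right)} - 10210 = 348 - 10210 = -9862$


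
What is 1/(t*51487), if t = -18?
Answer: -1/926766 ≈ -1.0790e-6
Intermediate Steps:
1/(t*51487) = 1/(-18*51487) = 1/(-926766) = -1/926766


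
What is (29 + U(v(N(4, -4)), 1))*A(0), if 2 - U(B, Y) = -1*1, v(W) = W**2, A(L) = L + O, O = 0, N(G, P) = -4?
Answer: 0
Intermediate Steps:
A(L) = L (A(L) = L + 0 = L)
U(B, Y) = 3 (U(B, Y) = 2 - (-1) = 2 - 1*(-1) = 2 + 1 = 3)
(29 + U(v(N(4, -4)), 1))*A(0) = (29 + 3)*0 = 32*0 = 0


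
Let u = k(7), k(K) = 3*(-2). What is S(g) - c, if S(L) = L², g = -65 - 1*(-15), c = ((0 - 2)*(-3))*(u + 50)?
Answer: 2236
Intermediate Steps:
k(K) = -6
u = -6
c = 264 (c = ((0 - 2)*(-3))*(-6 + 50) = -2*(-3)*44 = 6*44 = 264)
g = -50 (g = -65 + 15 = -50)
S(g) - c = (-50)² - 1*264 = 2500 - 264 = 2236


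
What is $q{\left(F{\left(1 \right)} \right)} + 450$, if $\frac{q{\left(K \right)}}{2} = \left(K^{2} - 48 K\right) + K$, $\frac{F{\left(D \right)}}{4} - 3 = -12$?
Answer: $6426$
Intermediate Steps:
$F{\left(D \right)} = -36$ ($F{\left(D \right)} = 12 + 4 \left(-12\right) = 12 - 48 = -36$)
$q{\left(K \right)} = - 94 K + 2 K^{2}$ ($q{\left(K \right)} = 2 \left(\left(K^{2} - 48 K\right) + K\right) = 2 \left(K^{2} - 47 K\right) = - 94 K + 2 K^{2}$)
$q{\left(F{\left(1 \right)} \right)} + 450 = 2 \left(-36\right) \left(-47 - 36\right) + 450 = 2 \left(-36\right) \left(-83\right) + 450 = 5976 + 450 = 6426$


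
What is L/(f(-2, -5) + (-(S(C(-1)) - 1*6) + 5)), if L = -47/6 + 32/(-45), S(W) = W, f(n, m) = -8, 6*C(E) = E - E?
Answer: -769/270 ≈ -2.8481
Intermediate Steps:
C(E) = 0 (C(E) = (E - E)/6 = (⅙)*0 = 0)
L = -769/90 (L = -47*⅙ + 32*(-1/45) = -47/6 - 32/45 = -769/90 ≈ -8.5444)
L/(f(-2, -5) + (-(S(C(-1)) - 1*6) + 5)) = -769/90/(-8 + (-(0 - 1*6) + 5)) = -769/90/(-8 + (-(0 - 6) + 5)) = -769/90/(-8 + (-1*(-6) + 5)) = -769/90/(-8 + (6 + 5)) = -769/90/(-8 + 11) = -769/90/3 = (⅓)*(-769/90) = -769/270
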